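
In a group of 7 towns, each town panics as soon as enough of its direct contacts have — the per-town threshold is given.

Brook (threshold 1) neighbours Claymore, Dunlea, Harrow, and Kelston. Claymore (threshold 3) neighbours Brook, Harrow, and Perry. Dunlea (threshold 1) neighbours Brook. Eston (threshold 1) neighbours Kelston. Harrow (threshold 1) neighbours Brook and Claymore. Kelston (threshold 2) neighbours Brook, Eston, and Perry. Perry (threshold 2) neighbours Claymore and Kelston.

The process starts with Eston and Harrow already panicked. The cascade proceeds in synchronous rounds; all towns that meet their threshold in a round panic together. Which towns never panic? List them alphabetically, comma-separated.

Round 1 — Eston, Harrow panic (initial).
Round 2 — checking thresholds:
  Brook: 1 of 4 neighbours ≥ 1, panics.
  Claymore: 1 of 3 neighbours < 3, not yet.
  Kelston: 1 of 3 neighbours < 2, not yet.
Round 3 — checking thresholds:
  Claymore: 2 of 3 neighbours < 3, not yet.
  Dunlea: 1 of 1 neighbours ≥ 1, panics.
  Kelston: 2 of 3 neighbours ≥ 2, panics.
Round 4 — no new panics; cascade stops.

Claymore, Perry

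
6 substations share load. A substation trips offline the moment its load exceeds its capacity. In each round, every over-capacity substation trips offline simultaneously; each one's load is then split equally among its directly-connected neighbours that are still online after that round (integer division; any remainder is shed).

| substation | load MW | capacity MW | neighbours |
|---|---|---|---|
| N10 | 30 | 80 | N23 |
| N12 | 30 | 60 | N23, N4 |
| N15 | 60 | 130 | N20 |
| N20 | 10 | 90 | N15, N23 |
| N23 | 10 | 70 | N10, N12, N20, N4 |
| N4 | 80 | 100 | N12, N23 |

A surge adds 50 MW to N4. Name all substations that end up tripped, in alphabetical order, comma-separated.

Round 1 — N4 at 130 > 100. N4 trips offline.
  N4 sheds 130 MW to N12, N23: 65 each.
    N12: 30+65 = 95 > 60
    N23: 10+65 = 75 > 70
Round 2 — N12, N23 trip offline.
  N12 sheds 95 MW: no online neighbours, lost.
  N23 sheds 75 MW to N10, N20: 37 each (1 lost).
    N10: 30+37 = 67 ≤ 80
    N20: 10+37 = 47 ≤ 90
No further trips.

N12, N23, N4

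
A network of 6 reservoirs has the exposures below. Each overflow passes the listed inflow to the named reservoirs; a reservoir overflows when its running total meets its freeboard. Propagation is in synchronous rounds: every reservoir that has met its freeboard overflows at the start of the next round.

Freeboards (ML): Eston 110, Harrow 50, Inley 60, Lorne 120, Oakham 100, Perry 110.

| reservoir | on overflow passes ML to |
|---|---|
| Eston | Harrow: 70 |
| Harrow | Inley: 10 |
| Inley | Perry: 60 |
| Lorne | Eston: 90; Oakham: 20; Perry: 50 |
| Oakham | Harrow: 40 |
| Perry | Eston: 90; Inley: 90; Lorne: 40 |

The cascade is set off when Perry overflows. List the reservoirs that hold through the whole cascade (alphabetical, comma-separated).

Eston, Harrow, Lorne, Oakham

Round 1 — Perry overflows (initial).
  Eston: +90 → 90 < 110
  Inley: +90 → 90 ≥ 60
  Lorne: +40 → 40 < 120
Round 2 — Inley overflows.
No further overflows.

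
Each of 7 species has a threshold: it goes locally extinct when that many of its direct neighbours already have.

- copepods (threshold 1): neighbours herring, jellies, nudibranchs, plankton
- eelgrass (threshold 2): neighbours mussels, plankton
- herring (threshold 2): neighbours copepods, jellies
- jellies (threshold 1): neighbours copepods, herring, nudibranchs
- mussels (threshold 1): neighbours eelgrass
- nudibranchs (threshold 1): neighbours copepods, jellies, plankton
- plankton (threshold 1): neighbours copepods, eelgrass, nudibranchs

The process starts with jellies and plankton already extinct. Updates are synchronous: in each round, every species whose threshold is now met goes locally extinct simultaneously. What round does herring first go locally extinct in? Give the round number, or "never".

3

Round 1 — jellies, plankton go locally extinct (initial).
Round 2 — checking thresholds:
  copepods: 2 of 4 neighbours ≥ 1, goes locally extinct.
  eelgrass: 1 of 2 neighbours < 2, below threshold.
  herring: 1 of 2 neighbours < 2, below threshold.
  nudibranchs: 2 of 3 neighbours ≥ 1, goes locally extinct.
Round 3 — checking thresholds:
  eelgrass: 1 of 2 neighbours < 2, below threshold.
  herring: 2 of 2 neighbours ≥ 2, goes locally extinct.
Round 4 — no new extinctions; cascade stops.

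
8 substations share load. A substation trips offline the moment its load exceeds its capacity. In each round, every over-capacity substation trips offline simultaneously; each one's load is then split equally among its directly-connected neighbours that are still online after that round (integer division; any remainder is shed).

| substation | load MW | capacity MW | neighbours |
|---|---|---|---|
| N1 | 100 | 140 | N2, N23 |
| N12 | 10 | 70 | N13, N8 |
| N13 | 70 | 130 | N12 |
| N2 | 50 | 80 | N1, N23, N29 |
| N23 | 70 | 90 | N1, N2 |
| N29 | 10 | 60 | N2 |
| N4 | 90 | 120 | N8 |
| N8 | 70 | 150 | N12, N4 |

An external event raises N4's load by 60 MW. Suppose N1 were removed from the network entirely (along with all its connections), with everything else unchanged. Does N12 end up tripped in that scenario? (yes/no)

With N1 removed:
Round 1 — N4 at 150 > 120. N4 trips offline.
  N4 sheds 150 MW to N8: 150 each.
    N8: 70+150 = 220 > 150
Round 2 — N8 trips offline.
  N8 sheds 220 MW to N12: 220 each.
    N12: 10+220 = 230 > 70
Round 3 — N12 trips offline.
  N12 sheds 230 MW to N13: 230 each.
    N13: 70+230 = 300 > 130
Round 4 — N13 trips offline.
  N13 sheds 300 MW: no online neighbours, lost.
No further trips.

yes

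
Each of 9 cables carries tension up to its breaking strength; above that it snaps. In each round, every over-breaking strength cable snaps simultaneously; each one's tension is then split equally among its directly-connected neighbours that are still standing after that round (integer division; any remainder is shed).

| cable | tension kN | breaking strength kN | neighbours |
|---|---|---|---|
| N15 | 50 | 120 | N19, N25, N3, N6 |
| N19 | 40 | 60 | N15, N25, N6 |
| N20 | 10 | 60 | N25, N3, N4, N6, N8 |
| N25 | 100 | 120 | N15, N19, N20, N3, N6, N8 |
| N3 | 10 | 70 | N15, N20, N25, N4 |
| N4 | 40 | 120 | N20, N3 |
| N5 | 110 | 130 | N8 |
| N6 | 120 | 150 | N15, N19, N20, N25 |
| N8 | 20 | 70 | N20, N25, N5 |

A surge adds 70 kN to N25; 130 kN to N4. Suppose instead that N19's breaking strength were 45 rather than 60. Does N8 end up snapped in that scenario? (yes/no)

yes

With N19's breaking strength at 45:
Round 1 — N25 at 170 > 120; N4 at 170 > 120. N25, N4 snap.
  N25 sheds 170 kN to N15, N19, N20, N3, N6, N8: 28 each (2 lost).
    N15: 50+28 = 78 ≤ 120
    N19: 40+28 = 68 > 45
    N20: 10+28 = 38 ≤ 60
    N3: 10+28 = 38 ≤ 70
    N6: 120+28 = 148 ≤ 150
    N8: 20+28 = 48 ≤ 70
  N4 sheds 170 kN to N20, N3: 85 each.
    N20: 38+85 = 123 > 60
    N3: 38+85 = 123 > 70
Round 2 — N19, N20, N3 snap.
  N19 sheds 68 kN to N15, N6: 34 each.
    N15: 78+34 = 112 ≤ 120
    N6: 148+34 = 182 > 150
  N20 sheds 123 kN to N6, N8: 61 each (1 lost).
    N6: 182+61 = 243 > 150
    N8: 48+61 = 109 > 70
  N3 sheds 123 kN to N15: 123 each.
    N15: 112+123 = 235 > 120
Round 3 — N15, N6, N8 snap.
  N15 sheds 235 kN: no online neighbours, lost.
  N6 sheds 243 kN: no online neighbours, lost.
  N8 sheds 109 kN to N5: 109 each.
    N5: 110+109 = 219 > 130
Round 4 — N5 snaps.
  N5 sheds 219 kN: no online neighbours, lost.
No further breaks.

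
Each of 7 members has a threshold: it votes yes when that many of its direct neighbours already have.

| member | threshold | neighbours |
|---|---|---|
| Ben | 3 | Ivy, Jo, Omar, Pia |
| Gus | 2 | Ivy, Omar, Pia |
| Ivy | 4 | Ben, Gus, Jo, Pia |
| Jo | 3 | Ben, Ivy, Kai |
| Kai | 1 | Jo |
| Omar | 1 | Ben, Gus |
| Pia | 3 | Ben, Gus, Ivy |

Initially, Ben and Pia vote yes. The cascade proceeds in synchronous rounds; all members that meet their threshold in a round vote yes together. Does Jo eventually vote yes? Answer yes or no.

Round 1 — Ben, Pia vote yes (initial).
Round 2 — checking thresholds:
  Gus: 1 of 3 neighbours < 2, below threshold.
  Ivy: 2 of 4 neighbours < 4, below threshold.
  Jo: 1 of 3 neighbours < 3, below threshold.
  Omar: 1 of 2 neighbours ≥ 1, votes yes.
Round 3 — checking thresholds:
  Gus: 2 of 3 neighbours ≥ 2, votes yes.
  Ivy: 2 of 4 neighbours < 4, below threshold.
  Jo: 1 of 3 neighbours < 3, below threshold.
Round 4 — no new yes votes; cascade stops.

no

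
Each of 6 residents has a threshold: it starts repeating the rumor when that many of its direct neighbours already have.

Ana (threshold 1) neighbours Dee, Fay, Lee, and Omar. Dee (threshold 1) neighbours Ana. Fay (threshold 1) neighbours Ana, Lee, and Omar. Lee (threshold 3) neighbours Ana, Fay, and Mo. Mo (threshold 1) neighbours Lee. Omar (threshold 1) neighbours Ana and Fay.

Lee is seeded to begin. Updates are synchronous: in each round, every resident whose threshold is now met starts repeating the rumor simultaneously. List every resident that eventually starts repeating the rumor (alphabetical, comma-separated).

Round 1 — Lee starts repeating the rumor (initial).
Round 2 — checking thresholds:
  Ana: 1 of 4 neighbours ≥ 1, starts repeating the rumor.
  Fay: 1 of 3 neighbours ≥ 1, starts repeating the rumor.
  Mo: 1 of 1 neighbours ≥ 1, starts repeating the rumor.
Round 3 — checking thresholds:
  Dee: 1 of 1 neighbours ≥ 1, starts repeating the rumor.
  Omar: 2 of 2 neighbours ≥ 1, starts repeating the rumor.
Round 4 — no new spreads; cascade stops.

Ana, Dee, Fay, Lee, Mo, Omar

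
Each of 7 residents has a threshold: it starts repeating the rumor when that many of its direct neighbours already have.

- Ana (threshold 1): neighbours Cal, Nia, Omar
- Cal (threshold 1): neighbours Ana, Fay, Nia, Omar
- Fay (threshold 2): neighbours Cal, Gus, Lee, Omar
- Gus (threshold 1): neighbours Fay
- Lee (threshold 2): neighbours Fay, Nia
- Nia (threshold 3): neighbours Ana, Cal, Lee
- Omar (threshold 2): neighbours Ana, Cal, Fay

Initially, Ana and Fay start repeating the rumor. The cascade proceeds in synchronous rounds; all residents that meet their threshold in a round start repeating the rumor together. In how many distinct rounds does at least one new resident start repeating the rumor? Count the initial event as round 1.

2

Round 1 — Ana, Fay start repeating the rumor (initial).
Round 2 — checking thresholds:
  Cal: 2 of 4 neighbours ≥ 1, starts repeating the rumor.
  Gus: 1 of 1 neighbours ≥ 1, starts repeating the rumor.
  Lee: 1 of 2 neighbours < 2, not yet.
  Nia: 1 of 3 neighbours < 3, not yet.
  Omar: 2 of 3 neighbours ≥ 2, starts repeating the rumor.
Round 3 — no new spreads; cascade stops.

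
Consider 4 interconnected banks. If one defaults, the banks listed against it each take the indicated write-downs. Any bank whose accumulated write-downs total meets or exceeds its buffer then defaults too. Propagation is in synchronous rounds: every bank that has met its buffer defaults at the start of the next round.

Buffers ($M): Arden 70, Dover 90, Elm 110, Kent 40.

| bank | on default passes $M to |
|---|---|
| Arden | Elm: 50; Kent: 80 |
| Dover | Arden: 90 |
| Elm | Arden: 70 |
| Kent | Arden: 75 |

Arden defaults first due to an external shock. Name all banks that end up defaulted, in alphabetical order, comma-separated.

Round 1 — Arden defaults (initial).
  Elm: +50 → 50 < 110
  Kent: +80 → 80 ≥ 40
Round 2 — Kent defaults.
No further defaults.

Arden, Kent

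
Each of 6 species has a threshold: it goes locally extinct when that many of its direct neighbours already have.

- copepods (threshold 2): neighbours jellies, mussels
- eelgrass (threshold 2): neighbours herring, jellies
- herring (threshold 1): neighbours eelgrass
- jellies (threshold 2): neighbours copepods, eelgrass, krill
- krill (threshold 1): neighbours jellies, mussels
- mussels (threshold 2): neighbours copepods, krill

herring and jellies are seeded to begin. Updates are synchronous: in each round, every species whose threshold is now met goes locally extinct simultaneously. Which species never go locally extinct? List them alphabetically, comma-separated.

Round 1 — herring, jellies go locally extinct (initial).
Round 2 — checking thresholds:
  copepods: 1 of 2 neighbours < 2, not yet.
  eelgrass: 2 of 2 neighbours ≥ 2, goes locally extinct.
  krill: 1 of 2 neighbours ≥ 1, goes locally extinct.
Round 3 — no new extinctions; cascade stops.

copepods, mussels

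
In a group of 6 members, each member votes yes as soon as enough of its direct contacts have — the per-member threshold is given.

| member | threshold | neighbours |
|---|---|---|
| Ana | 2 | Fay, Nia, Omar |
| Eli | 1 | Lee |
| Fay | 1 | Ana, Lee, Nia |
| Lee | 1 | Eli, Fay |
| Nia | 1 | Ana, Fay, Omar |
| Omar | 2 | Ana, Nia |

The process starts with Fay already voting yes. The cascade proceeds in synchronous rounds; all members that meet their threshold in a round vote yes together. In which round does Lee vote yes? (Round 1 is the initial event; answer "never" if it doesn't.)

2

Round 1 — Fay votes yes (initial).
Round 2 — checking thresholds:
  Ana: 1 of 3 neighbours < 2, not yet.
  Lee: 1 of 2 neighbours ≥ 1, votes yes.
  Nia: 1 of 3 neighbours ≥ 1, votes yes.
Round 3 — checking thresholds:
  Ana: 2 of 3 neighbours ≥ 2, votes yes.
  Eli: 1 of 1 neighbours ≥ 1, votes yes.
  Omar: 1 of 2 neighbours < 2, not yet.
Round 4 — checking thresholds:
  Omar: 2 of 2 neighbours ≥ 2, votes yes.
Round 5 — no new yes votes; cascade stops.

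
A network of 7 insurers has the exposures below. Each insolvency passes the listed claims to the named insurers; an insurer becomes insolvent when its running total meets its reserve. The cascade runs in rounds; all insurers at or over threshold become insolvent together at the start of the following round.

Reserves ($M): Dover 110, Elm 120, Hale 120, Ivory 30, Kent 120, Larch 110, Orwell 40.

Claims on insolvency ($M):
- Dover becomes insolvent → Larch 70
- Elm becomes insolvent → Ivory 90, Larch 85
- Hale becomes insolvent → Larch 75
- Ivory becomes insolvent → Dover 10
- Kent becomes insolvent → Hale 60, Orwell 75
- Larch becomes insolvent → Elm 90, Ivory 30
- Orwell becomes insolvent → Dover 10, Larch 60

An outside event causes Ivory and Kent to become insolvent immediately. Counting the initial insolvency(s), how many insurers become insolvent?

Round 1 — Ivory, Kent become insolvent (initial).
  Dover: +10 → 10 < 110
  Hale: +60 → 60 < 120
  Orwell: +75 → 75 ≥ 40
Round 2 — Orwell becomes insolvent.
  Dover: +10 → 20 < 110
  Larch: +60 → 60 < 110
No further insolvencies.

3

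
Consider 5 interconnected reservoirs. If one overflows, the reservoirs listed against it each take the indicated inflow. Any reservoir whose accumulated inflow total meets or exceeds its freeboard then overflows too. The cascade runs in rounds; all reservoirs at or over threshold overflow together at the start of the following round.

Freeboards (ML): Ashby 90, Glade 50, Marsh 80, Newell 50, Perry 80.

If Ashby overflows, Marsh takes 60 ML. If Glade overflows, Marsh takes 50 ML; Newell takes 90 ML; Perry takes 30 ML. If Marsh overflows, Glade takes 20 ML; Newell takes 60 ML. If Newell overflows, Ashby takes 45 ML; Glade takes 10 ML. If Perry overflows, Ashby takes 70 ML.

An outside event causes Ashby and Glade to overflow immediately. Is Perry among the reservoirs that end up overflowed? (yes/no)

Round 1 — Ashby, Glade overflow (initial).
  Marsh: +60+50 → 110 ≥ 80
  Newell: +90 → 90 ≥ 50
  Perry: +30 → 30 < 80
Round 2 — Marsh, Newell overflow.
No further overflows.

no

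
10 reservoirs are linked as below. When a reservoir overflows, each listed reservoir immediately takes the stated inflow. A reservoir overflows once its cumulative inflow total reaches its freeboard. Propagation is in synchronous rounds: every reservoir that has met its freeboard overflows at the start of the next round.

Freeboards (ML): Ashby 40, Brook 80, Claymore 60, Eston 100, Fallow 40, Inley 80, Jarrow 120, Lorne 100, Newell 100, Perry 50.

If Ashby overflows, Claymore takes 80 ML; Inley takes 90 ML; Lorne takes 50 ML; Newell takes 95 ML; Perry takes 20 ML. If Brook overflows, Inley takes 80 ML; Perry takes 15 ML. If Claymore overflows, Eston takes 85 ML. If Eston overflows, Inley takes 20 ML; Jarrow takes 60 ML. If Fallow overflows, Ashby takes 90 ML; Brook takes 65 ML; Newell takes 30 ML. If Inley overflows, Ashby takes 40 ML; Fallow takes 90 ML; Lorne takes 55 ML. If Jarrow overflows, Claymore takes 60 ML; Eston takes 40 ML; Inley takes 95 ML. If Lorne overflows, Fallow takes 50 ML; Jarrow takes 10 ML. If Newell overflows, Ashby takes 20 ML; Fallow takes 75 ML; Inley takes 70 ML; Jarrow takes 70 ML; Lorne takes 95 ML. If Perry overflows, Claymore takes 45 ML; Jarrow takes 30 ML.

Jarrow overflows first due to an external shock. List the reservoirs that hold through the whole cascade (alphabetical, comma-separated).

Brook, Perry

Round 1 — Jarrow overflows (initial).
  Claymore: +60 → 60 ≥ 60
  Eston: +40 → 40 < 100
  Inley: +95 → 95 ≥ 80
Round 2 — Claymore, Inley overflow.
  Ashby: +40 → 40 ≥ 40
  Eston: +85 → 125 ≥ 100
  Fallow: +90 → 90 ≥ 40
  Lorne: +55 → 55 < 100
Round 3 — Ashby, Eston, Fallow overflow.
  Brook: +65 → 65 < 80
  Lorne: +50 → 105 ≥ 100
  Newell: +95+30 → 125 ≥ 100
  Perry: +20 → 20 < 50
Round 4 — Lorne, Newell overflow.
No further overflows.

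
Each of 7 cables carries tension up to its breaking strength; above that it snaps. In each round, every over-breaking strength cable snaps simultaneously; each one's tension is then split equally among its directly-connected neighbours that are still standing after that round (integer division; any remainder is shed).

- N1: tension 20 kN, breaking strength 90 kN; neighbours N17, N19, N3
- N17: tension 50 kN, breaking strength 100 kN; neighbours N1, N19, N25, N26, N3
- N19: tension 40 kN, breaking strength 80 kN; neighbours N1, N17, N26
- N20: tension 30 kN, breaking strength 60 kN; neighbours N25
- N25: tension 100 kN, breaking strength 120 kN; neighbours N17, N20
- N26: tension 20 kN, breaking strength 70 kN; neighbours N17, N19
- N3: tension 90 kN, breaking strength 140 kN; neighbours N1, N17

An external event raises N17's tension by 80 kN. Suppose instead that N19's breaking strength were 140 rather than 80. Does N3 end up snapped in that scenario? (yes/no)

no

With N19's breaking strength at 140:
Round 1 — N17 at 130 > 100. N17 snaps.
  N17 sheds 130 kN to N1, N19, N25, N26, N3: 26 each.
    N1: 20+26 = 46 ≤ 90
    N19: 40+26 = 66 ≤ 140
    N25: 100+26 = 126 > 120
    N26: 20+26 = 46 ≤ 70
    N3: 90+26 = 116 ≤ 140
Round 2 — N25 snaps.
  N25 sheds 126 kN to N20: 126 each.
    N20: 30+126 = 156 > 60
Round 3 — N20 snaps.
  N20 sheds 156 kN: no online neighbours, lost.
No further breaks.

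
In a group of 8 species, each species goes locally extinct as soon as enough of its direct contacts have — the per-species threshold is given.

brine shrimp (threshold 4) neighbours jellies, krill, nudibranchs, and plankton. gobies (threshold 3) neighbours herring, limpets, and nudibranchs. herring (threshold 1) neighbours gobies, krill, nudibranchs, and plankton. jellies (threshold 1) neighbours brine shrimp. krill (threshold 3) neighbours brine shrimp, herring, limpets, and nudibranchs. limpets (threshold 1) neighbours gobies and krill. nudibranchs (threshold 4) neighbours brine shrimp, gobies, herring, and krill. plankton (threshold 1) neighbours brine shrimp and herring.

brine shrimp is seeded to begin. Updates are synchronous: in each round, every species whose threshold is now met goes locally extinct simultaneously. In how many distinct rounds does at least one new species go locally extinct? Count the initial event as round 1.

3

Round 1 — brine shrimp goes locally extinct (initial).
Round 2 — checking thresholds:
  jellies: 1 of 1 neighbours ≥ 1, goes locally extinct.
  krill: 1 of 4 neighbours < 3, below threshold.
  nudibranchs: 1 of 4 neighbours < 4, below threshold.
  plankton: 1 of 2 neighbours ≥ 1, goes locally extinct.
Round 3 — checking thresholds:
  herring: 1 of 4 neighbours ≥ 1, goes locally extinct.
  krill: 1 of 4 neighbours < 3, below threshold.
  nudibranchs: 1 of 4 neighbours < 4, below threshold.
Round 4 — no new extinctions; cascade stops.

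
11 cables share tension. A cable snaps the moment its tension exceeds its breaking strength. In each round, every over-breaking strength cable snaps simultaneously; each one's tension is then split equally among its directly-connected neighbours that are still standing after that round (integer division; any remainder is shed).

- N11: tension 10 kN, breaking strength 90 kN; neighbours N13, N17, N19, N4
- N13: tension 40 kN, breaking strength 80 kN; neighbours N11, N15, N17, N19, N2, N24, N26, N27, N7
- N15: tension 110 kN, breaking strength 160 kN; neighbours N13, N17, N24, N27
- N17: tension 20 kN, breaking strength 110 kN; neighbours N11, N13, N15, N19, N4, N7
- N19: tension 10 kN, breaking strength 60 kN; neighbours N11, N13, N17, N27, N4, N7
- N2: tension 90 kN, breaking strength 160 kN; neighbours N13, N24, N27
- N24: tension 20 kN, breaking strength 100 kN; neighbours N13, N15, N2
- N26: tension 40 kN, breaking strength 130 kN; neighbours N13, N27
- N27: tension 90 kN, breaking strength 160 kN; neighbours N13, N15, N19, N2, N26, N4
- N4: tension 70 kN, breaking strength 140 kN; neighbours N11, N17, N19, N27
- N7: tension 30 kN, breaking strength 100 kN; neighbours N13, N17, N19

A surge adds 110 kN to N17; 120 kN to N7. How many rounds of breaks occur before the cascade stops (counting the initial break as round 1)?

Round 1 — N17 at 130 > 110; N7 at 150 > 100. N17, N7 snap.
  N17 sheds 130 kN to N11, N13, N15, N19, N4: 26 each.
    N11: 10+26 = 36 ≤ 90
    N13: 40+26 = 66 ≤ 80
    N15: 110+26 = 136 ≤ 160
    N19: 10+26 = 36 ≤ 60
    N4: 70+26 = 96 ≤ 140
  N7 sheds 150 kN to N13, N19: 75 each.
    N13: 66+75 = 141 > 80
    N19: 36+75 = 111 > 60
Round 2 — N13, N19 snap.
  N13 sheds 141 kN to N11, N15, N2, N24, N26, N27: 23 each (3 lost).
    N11: 36+23 = 59 ≤ 90
    N15: 136+23 = 159 ≤ 160
    N2: 90+23 = 113 ≤ 160
    N24: 20+23 = 43 ≤ 100
    N26: 40+23 = 63 ≤ 130
    N27: 90+23 = 113 ≤ 160
  N19 sheds 111 kN to N11, N27, N4: 37 each.
    N11: 59+37 = 96 > 90
    N27: 113+37 = 150 ≤ 160
    N4: 96+37 = 133 ≤ 140
Round 3 — N11 snaps.
  N11 sheds 96 kN to N4: 96 each.
    N4: 133+96 = 229 > 140
Round 4 — N4 snaps.
  N4 sheds 229 kN to N27: 229 each.
    N27: 150+229 = 379 > 160
Round 5 — N27 snaps.
  N27 sheds 379 kN to N15, N2, N26: 126 each (1 lost).
    N15: 159+126 = 285 > 160
    N2: 113+126 = 239 > 160
    N26: 63+126 = 189 > 130
Round 6 — N15, N2, N26 snap.
  N15 sheds 285 kN to N24: 285 each.
    N24: 43+285 = 328 > 100
  N2 sheds 239 kN to N24: 239 each.
    N24: 328+239 = 567 > 100
  N26 sheds 189 kN: no online neighbours, lost.
Round 7 — N24 snaps.
  N24 sheds 567 kN: no online neighbours, lost.
No further breaks.

7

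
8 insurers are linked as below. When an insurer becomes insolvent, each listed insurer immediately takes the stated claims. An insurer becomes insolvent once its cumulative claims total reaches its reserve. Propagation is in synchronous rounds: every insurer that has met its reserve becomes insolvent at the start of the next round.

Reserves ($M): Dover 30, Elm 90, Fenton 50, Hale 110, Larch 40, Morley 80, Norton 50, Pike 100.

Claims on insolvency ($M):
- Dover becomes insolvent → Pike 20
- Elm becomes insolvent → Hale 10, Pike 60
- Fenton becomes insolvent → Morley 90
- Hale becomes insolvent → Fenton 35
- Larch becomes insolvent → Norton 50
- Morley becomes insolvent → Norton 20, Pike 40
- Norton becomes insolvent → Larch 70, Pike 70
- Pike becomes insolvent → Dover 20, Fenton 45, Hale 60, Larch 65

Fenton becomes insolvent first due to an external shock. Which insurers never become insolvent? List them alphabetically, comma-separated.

Dover, Elm, Hale, Larch, Norton, Pike

Round 1 — Fenton becomes insolvent (initial).
  Morley: +90 → 90 ≥ 80
Round 2 — Morley becomes insolvent.
  Norton: +20 → 20 < 50
  Pike: +40 → 40 < 100
No further insolvencies.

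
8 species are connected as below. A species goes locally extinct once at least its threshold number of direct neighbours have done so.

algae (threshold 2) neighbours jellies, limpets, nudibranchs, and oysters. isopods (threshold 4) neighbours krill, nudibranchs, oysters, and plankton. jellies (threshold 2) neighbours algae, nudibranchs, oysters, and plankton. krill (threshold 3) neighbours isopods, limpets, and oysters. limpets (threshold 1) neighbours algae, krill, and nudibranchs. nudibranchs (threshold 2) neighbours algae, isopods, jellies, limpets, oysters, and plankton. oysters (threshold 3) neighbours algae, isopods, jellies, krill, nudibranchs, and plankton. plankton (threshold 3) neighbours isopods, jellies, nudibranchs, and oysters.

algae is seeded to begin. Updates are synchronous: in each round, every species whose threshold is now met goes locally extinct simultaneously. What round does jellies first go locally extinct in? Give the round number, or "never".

4

Round 1 — algae goes locally extinct (initial).
Round 2 — checking thresholds:
  jellies: 1 of 4 neighbours < 2, holds.
  limpets: 1 of 3 neighbours ≥ 1, goes locally extinct.
  nudibranchs: 1 of 6 neighbours < 2, holds.
  oysters: 1 of 6 neighbours < 3, holds.
Round 3 — checking thresholds:
  jellies: 1 of 4 neighbours < 2, holds.
  krill: 1 of 3 neighbours < 3, holds.
  nudibranchs: 2 of 6 neighbours ≥ 2, goes locally extinct.
  oysters: 1 of 6 neighbours < 3, holds.
Round 4 — checking thresholds:
  isopods: 1 of 4 neighbours < 4, holds.
  jellies: 2 of 4 neighbours ≥ 2, goes locally extinct.
  krill: 1 of 3 neighbours < 3, holds.
  oysters: 2 of 6 neighbours < 3, holds.
  plankton: 1 of 4 neighbours < 3, holds.
Round 5 — checking thresholds:
  isopods: 1 of 4 neighbours < 4, holds.
  krill: 1 of 3 neighbours < 3, holds.
  oysters: 3 of 6 neighbours ≥ 3, goes locally extinct.
  plankton: 2 of 4 neighbours < 3, holds.
Round 6 — checking thresholds:
  isopods: 2 of 4 neighbours < 4, holds.
  krill: 2 of 3 neighbours < 3, holds.
  plankton: 3 of 4 neighbours ≥ 3, goes locally extinct.
Round 7 — no new extinctions; cascade stops.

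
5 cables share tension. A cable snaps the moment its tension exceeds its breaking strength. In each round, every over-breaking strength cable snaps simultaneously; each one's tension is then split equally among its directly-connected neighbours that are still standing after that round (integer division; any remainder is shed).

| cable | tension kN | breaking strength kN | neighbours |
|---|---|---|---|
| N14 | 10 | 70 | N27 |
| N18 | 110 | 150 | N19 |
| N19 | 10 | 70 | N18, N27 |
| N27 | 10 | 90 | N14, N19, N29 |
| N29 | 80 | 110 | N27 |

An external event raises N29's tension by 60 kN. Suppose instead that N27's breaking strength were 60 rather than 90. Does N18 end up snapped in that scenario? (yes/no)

With N27's breaking strength at 60:
Round 1 — N29 at 140 > 110. N29 snaps.
  N29 sheds 140 kN to N27: 140 each.
    N27: 10+140 = 150 > 60
Round 2 — N27 snaps.
  N27 sheds 150 kN to N14, N19: 75 each.
    N14: 10+75 = 85 > 70
    N19: 10+75 = 85 > 70
Round 3 — N14, N19 snap.
  N14 sheds 85 kN: no online neighbours, lost.
  N19 sheds 85 kN to N18: 85 each.
    N18: 110+85 = 195 > 150
Round 4 — N18 snaps.
  N18 sheds 195 kN: no online neighbours, lost.
No further breaks.

yes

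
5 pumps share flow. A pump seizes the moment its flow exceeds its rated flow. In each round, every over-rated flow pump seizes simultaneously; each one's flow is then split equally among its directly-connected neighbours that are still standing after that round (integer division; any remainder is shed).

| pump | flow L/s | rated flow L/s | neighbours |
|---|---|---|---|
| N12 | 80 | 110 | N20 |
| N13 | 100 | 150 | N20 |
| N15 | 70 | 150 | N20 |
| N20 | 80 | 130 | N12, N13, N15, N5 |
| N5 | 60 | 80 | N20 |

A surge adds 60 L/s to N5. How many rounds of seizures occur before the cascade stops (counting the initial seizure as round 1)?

Round 1 — N5 at 120 > 80. N5 seizes.
  N5 sheds 120 L/s to N20: 120 each.
    N20: 80+120 = 200 > 130
Round 2 — N20 seizes.
  N20 sheds 200 L/s to N12, N13, N15: 66 each (2 lost).
    N12: 80+66 = 146 > 110
    N13: 100+66 = 166 > 150
    N15: 70+66 = 136 ≤ 150
Round 3 — N12, N13 seize.
  N12 sheds 146 L/s: no online neighbours, lost.
  N13 sheds 166 L/s: no online neighbours, lost.
No further seizures.

3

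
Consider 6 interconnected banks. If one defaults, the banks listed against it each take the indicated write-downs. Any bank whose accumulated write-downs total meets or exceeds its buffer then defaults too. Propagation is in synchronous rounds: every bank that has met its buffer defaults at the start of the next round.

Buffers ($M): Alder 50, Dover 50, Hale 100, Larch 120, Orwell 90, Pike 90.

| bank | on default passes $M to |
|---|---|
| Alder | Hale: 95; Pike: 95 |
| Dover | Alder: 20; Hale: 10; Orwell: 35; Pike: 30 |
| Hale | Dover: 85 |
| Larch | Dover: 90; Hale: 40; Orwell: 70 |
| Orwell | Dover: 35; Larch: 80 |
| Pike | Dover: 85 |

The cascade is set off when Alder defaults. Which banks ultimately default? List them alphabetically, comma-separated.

Round 1 — Alder defaults (initial).
  Hale: +95 → 95 < 100
  Pike: +95 → 95 ≥ 90
Round 2 — Pike defaults.
  Dover: +85 → 85 ≥ 50
Round 3 — Dover defaults.
  Hale: +10 → 105 ≥ 100
  Orwell: +35 → 35 < 90
Round 4 — Hale defaults.
No further defaults.

Alder, Dover, Hale, Pike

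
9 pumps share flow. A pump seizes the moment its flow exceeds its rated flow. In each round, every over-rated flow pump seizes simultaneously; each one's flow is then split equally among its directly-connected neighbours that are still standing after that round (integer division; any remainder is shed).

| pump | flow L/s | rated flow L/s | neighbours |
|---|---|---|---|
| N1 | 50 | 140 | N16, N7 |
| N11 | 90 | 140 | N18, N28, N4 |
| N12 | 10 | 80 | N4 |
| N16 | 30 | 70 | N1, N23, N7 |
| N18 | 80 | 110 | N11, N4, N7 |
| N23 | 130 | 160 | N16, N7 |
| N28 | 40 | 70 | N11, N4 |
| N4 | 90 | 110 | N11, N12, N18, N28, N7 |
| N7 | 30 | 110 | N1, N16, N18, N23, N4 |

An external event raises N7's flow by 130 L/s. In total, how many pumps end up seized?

8

Round 1 — N7 at 160 > 110. N7 seizes.
  N7 sheds 160 L/s to N1, N16, N18, N23, N4: 32 each.
    N1: 50+32 = 82 ≤ 140
    N16: 30+32 = 62 ≤ 70
    N18: 80+32 = 112 > 110
    N23: 130+32 = 162 > 160
    N4: 90+32 = 122 > 110
Round 2 — N18, N23, N4 seize.
  N18 sheds 112 L/s to N11: 112 each.
    N11: 90+112 = 202 > 140
  N23 sheds 162 L/s to N16: 162 each.
    N16: 62+162 = 224 > 70
  N4 sheds 122 L/s to N11, N12, N28: 40 each (2 lost).
    N11: 202+40 = 242 > 140
    N12: 10+40 = 50 ≤ 80
    N28: 40+40 = 80 > 70
Round 3 — N11, N16, N28 seize.
  N11 sheds 242 L/s: no online neighbours, lost.
  N16 sheds 224 L/s to N1: 224 each.
    N1: 82+224 = 306 > 140
  N28 sheds 80 L/s: no online neighbours, lost.
Round 4 — N1 seizes.
  N1 sheds 306 L/s: no online neighbours, lost.
No further seizures.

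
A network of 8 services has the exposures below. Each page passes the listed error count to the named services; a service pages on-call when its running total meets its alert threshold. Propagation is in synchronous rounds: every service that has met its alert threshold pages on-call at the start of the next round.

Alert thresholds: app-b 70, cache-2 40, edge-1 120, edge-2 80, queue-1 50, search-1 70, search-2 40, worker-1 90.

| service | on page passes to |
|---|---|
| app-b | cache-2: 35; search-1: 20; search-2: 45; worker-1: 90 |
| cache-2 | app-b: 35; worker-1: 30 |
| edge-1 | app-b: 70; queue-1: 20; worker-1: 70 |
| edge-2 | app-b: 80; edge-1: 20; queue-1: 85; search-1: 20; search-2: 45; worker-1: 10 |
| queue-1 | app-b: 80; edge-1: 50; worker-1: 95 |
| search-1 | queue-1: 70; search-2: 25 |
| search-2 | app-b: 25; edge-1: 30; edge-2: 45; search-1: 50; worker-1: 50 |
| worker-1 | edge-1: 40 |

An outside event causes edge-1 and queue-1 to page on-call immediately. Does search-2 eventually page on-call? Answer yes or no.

Round 1 — edge-1, queue-1 page on-call (initial).
  app-b: +70+80 → 150 ≥ 70
  worker-1: +70+95 → 165 ≥ 90
Round 2 — app-b, worker-1 page on-call.
  cache-2: +35 → 35 < 40
  search-1: +20 → 20 < 70
  search-2: +45 → 45 ≥ 40
Round 3 — search-2 pages on-call.
  edge-2: +45 → 45 < 80
  search-1: +50 → 70 ≥ 70
Round 4 — search-1 pages on-call.
No further pages.

yes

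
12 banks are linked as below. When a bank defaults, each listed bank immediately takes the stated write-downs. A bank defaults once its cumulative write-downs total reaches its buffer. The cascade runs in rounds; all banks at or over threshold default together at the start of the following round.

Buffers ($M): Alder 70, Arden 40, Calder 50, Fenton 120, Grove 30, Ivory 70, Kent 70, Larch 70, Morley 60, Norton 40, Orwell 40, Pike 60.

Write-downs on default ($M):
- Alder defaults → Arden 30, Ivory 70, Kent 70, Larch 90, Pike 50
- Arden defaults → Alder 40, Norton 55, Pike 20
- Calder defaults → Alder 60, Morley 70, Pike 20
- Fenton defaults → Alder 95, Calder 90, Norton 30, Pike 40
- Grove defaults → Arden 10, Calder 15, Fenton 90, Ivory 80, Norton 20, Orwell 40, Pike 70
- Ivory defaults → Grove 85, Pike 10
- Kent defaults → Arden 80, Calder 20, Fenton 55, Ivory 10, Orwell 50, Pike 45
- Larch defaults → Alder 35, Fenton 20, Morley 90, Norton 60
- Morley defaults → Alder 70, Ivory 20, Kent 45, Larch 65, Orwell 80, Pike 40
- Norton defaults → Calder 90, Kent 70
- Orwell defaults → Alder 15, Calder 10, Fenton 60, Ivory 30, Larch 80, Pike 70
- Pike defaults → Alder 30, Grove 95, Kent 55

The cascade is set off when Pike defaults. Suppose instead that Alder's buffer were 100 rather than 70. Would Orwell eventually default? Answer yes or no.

yes

With Alder's buffer at 100:
Round 1 — Pike defaults (initial).
  Alder: +30 → 30 < 100
  Grove: +95 → 95 ≥ 30
  Kent: +55 → 55 < 70
Round 2 — Grove defaults.
  Arden: +10 → 10 < 40
  Calder: +15 → 15 < 50
  Fenton: +90 → 90 < 120
  Ivory: +80 → 80 ≥ 70
  Norton: +20 → 20 < 40
  Orwell: +40 → 40 ≥ 40
Round 3 — Ivory, Orwell default.
  Alder: +15 → 45 < 100
  Calder: +10 → 25 < 50
  Fenton: +60 → 150 ≥ 120
  Larch: +80 → 80 ≥ 70
Round 4 — Fenton, Larch default.
  Alder: +95+35 → 175 ≥ 100
  Calder: +90 → 115 ≥ 50
  Morley: +90 → 90 ≥ 60
  Norton: +30+60 → 110 ≥ 40
Round 5 — Alder, Calder, Morley, Norton default.
  Arden: +30 → 40 ≥ 40
  Kent: +70+45+70 → 240 ≥ 70
Round 6 — Arden, Kent default.
No further defaults.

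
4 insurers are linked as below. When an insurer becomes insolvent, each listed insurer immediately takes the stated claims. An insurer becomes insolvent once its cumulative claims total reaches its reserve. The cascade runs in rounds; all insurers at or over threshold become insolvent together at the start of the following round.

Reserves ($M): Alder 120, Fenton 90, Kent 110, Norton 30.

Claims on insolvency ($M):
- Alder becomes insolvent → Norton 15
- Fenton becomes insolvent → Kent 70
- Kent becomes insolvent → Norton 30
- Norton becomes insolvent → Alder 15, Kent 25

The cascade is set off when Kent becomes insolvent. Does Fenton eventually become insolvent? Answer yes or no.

no

Round 1 — Kent becomes insolvent (initial).
  Norton: +30 → 30 ≥ 30
Round 2 — Norton becomes insolvent.
  Alder: +15 → 15 < 120
No further insolvencies.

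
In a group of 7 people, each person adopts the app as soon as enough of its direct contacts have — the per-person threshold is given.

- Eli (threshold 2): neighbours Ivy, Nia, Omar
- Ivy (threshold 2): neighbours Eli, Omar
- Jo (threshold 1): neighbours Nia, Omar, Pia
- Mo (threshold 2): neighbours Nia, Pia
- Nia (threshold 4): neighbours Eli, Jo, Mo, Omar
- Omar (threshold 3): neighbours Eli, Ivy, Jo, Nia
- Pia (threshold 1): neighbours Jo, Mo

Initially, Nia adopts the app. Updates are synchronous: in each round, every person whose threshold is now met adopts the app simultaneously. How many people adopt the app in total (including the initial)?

4

Round 1 — Nia adopts the app (initial).
Round 2 — checking thresholds:
  Eli: 1 of 3 neighbours < 2, holds.
  Jo: 1 of 3 neighbours ≥ 1, adopts the app.
  Mo: 1 of 2 neighbours < 2, holds.
  Omar: 1 of 4 neighbours < 3, holds.
Round 3 — checking thresholds:
  Eli: 1 of 3 neighbours < 2, holds.
  Mo: 1 of 2 neighbours < 2, holds.
  Omar: 2 of 4 neighbours < 3, holds.
  Pia: 1 of 2 neighbours ≥ 1, adopts the app.
Round 4 — checking thresholds:
  Eli: 1 of 3 neighbours < 2, holds.
  Mo: 2 of 2 neighbours ≥ 2, adopts the app.
  Omar: 2 of 4 neighbours < 3, holds.
Round 5 — no new adoptions; cascade stops.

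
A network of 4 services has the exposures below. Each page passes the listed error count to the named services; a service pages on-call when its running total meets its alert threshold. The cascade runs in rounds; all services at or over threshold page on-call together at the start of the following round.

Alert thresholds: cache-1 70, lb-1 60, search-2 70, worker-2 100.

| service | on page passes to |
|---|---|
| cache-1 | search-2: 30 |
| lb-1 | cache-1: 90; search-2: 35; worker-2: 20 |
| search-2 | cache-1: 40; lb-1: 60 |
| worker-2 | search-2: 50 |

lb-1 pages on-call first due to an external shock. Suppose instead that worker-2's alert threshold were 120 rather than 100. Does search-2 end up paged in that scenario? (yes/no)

With worker-2's alert threshold at 120:
Round 1 — lb-1 pages on-call (initial).
  cache-1: +90 → 90 ≥ 70
  search-2: +35 → 35 < 70
  worker-2: +20 → 20 < 120
Round 2 — cache-1 pages on-call.
  search-2: +30 → 65 < 70
No further pages.

no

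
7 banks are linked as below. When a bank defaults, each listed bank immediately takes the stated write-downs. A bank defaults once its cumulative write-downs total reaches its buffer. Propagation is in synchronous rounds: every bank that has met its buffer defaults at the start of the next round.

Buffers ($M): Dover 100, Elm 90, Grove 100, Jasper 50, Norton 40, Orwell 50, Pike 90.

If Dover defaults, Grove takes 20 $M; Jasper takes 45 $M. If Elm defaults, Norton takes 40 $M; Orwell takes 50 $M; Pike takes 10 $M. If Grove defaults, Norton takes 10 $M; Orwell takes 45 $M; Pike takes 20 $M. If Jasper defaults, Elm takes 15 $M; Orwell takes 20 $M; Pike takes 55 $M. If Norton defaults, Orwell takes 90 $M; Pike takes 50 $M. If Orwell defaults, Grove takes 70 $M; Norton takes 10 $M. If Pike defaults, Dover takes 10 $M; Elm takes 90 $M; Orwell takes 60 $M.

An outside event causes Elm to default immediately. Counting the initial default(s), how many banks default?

Round 1 — Elm defaults (initial).
  Norton: +40 → 40 ≥ 40
  Orwell: +50 → 50 ≥ 50
  Pike: +10 → 10 < 90
Round 2 — Norton, Orwell default.
  Grove: +70 → 70 < 100
  Pike: +50 → 60 < 90
No further defaults.

3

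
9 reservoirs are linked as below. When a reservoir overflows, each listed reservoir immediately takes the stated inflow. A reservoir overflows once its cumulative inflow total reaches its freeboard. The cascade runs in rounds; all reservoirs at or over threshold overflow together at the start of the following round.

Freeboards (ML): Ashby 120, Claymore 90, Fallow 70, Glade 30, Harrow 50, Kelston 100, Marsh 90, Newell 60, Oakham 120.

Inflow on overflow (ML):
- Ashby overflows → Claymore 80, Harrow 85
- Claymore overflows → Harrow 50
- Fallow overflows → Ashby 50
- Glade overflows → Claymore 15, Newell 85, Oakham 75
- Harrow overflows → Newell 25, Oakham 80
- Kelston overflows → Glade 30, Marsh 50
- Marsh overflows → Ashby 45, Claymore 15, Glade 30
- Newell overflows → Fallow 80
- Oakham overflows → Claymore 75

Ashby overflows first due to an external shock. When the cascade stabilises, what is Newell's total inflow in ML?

25

Round 1 — Ashby overflows (initial).
  Claymore: +80 → 80 < 90
  Harrow: +85 → 85 ≥ 50
Round 2 — Harrow overflows.
  Newell: +25 → 25 < 60
  Oakham: +80 → 80 < 120
No further overflows.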